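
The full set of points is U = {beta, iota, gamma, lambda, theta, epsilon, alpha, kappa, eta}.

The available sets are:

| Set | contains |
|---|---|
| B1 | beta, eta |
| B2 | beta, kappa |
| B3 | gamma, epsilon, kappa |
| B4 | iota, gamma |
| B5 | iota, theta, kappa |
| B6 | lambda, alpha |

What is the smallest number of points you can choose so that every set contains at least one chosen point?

4

The 4 points {beta, iota, gamma, lambda} hit every set.
No choice of 3 points meets every set, so 4 is the minimum.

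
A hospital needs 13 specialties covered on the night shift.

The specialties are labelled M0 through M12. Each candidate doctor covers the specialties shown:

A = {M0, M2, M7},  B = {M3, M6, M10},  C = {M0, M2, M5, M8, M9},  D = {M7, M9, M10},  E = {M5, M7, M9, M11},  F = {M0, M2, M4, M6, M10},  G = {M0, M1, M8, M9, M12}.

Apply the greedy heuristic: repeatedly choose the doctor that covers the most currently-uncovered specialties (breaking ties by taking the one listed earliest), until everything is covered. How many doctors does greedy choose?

Greedy: pick C (covers 5 new) → pick B (covers 3 new) → pick E (covers 2 new) → pick G (covers 2 new) → pick F (covers 1 new). Total picks: 5.
(The true minimum cover uses only 4 doctors, so greedy is not optimal here.)

5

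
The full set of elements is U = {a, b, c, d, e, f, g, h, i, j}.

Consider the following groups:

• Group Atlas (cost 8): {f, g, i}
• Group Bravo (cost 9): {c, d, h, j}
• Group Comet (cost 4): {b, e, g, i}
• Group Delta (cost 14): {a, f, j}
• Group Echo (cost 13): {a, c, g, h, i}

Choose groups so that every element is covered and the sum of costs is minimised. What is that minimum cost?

Bravo, Comet, Delta together cover every element (Bravo ∪ Comet ∪ Delta = {a, b, c, d, e, f, g, h, i, j}); total cost 9 + 4 + 14 = 27.
No covering selection has total cost below 27.

27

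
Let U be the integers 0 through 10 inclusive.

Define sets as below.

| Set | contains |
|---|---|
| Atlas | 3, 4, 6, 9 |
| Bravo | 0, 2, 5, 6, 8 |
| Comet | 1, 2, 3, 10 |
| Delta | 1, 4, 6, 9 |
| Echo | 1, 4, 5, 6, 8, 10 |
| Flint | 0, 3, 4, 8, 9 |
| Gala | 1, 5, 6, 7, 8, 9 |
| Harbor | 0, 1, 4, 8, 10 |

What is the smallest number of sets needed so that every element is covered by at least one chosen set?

3

Take {Comet, Flint, Gala}. Their union is {0, 1, 2, 3, 4, 5, 6, 7, 8, 9, 10}, which is all 11 elements.
Only Gala contains 7, so Gala is forced; the remaining 5 elements need at least 2 more sets (each remaining set adds at most 3) — so at least 3 sets are needed, and 3 is optimal.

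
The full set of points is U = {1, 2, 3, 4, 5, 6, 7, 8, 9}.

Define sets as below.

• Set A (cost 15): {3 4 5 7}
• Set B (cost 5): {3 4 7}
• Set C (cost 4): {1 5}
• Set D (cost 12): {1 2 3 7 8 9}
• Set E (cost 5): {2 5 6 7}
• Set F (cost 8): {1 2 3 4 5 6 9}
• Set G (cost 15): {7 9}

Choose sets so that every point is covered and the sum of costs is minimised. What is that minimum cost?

20

D, F together cover every point (D ∪ F = {1, 2, 3, 4, 5, 6, 7, 8, 9}); total cost 12 + 8 = 20.
The greedy pick F, B, D costs 25; no covering selection beats 20.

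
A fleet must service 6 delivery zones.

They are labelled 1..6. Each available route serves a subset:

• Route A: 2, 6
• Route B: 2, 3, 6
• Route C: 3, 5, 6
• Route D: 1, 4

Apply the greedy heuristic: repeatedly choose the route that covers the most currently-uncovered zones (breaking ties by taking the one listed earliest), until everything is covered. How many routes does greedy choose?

3

Greedy: pick B (covers 3 new) → pick D (covers 2 new) → pick C (covers 1 new). Total picks: 3.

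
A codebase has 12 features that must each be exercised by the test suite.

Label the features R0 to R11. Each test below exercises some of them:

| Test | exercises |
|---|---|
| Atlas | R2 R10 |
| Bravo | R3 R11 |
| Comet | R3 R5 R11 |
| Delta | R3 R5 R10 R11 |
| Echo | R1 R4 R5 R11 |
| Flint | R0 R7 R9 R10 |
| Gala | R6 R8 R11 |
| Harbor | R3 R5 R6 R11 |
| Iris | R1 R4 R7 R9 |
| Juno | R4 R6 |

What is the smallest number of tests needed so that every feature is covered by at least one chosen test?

Atlas and Comet and Flint and Gala and Iris together: Atlas ∪ Comet ∪ Flint ∪ Gala ∪ Iris = {R0, R1, R2, R3, R4, R5, R6, R7, R8, R9, R10, R11} — every feature is covered.
No 4 of the 10 tests cover everything (all 210 combinations miss at least one feature), so 5 is optimal.

5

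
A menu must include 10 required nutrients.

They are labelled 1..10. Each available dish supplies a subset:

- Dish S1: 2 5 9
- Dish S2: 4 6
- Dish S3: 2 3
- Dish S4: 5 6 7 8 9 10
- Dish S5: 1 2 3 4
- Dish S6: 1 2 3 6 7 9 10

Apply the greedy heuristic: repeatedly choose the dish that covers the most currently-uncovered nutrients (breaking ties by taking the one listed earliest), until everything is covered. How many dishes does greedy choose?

Greedy: pick S6 (covers 7 new) → pick S4 (covers 2 new) → pick S2 (covers 1 new). Total picks: 3.
(The true minimum cover uses only 2 dishes, so greedy is not optimal here.)

3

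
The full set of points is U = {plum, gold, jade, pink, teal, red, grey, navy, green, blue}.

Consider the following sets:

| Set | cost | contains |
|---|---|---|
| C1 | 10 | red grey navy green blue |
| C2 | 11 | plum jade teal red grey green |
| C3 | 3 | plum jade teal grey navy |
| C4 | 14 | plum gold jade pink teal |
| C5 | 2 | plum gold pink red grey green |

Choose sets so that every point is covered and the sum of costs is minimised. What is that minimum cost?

C1, C3, C5 together cover every point (C1 ∪ C3 ∪ C5 = {plum, gold, jade, pink, teal, red, grey, navy, green, blue}); total cost 10 + 3 + 2 = 15.
No covering selection has total cost below 15.

15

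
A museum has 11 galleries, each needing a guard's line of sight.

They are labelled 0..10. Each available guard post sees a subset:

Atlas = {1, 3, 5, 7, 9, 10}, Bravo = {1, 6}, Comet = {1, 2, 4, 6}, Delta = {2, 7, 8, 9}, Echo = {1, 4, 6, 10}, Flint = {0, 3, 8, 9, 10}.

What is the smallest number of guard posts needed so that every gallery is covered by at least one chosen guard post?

3

Atlas and Comet and Flint together: Atlas ∪ Comet ∪ Flint = {0, 1, 2, 3, 4, 5, 6, 7, 8, 9, 10} — every gallery is covered.
Only Flint contains 0, so Flint is forced; the remaining 6 galleries need at least 2 more guard posts (each remaining guard post adds at most 4) — so at least 3 guard posts are needed, and 3 is optimal.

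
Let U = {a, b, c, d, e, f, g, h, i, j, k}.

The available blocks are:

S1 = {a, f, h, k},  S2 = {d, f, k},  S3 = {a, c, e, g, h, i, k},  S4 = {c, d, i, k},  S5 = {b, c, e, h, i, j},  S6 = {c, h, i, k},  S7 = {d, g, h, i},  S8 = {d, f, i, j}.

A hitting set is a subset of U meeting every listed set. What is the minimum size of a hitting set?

Take T = {d, h}. Each listed block contains at least one of these, so T is a hitting set of size 2.
The blocks S2, S5 are pairwise disjoint, so any hitting set needs a separate element for each — at least 2. Hence 2 is optimal.

2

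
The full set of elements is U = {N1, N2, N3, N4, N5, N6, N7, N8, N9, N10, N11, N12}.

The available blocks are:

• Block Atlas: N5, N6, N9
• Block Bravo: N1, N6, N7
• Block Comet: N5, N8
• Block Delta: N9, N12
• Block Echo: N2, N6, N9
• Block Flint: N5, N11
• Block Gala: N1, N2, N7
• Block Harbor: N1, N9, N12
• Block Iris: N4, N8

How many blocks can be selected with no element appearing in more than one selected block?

4

Bravo, Delta, Flint, Iris are pairwise disjoint (Bravo={N1,N6,N7}; Delta={N9,N12}; Flint={N5,N11}; Iris={N4,N8}).
Every remaining block overlaps one of these, and no 5 of the listed blocks are pairwise disjoint, so 4 is the maximum.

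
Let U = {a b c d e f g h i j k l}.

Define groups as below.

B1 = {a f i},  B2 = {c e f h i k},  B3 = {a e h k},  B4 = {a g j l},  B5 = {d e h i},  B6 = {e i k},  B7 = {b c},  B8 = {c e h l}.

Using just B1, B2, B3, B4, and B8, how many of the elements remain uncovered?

2

Union of B1, B2, B3, B4, B8 = {a, c, e, f, g, h, i, j, k, l}.
Not covered: b, d — 2 elements.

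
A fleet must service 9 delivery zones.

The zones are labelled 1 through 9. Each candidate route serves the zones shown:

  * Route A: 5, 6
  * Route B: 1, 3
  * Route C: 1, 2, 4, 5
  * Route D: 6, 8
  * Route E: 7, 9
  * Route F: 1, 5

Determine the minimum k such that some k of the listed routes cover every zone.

4

Take {B, C, D, E}. Their union is {1, 2, 3, 4, 5, 6, 7, 8, 9}, which is all 9 zones.
Only C contains 2, so C is forced; the remaining 5 zones need at least 3 more routes (each remaining route adds at most 2) — so at least 4 routes are needed, and 4 is optimal.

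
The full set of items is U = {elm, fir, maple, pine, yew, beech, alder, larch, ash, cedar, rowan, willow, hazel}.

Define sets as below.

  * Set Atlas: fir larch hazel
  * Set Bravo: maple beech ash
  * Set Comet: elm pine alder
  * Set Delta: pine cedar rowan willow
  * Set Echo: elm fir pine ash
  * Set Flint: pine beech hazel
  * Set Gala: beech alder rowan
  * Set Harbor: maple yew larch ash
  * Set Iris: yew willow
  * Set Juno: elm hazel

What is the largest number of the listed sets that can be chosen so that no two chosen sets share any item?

4

Atlas, Bravo, Comet, Iris are pairwise disjoint (Atlas={fir,larch,hazel}; Bravo={maple,beech,ash}; Comet={elm,pine,alder}; Iris={yew,willow}).
Every remaining set overlaps one of these, and no 5 of the listed sets are pairwise disjoint, so 4 is the maximum.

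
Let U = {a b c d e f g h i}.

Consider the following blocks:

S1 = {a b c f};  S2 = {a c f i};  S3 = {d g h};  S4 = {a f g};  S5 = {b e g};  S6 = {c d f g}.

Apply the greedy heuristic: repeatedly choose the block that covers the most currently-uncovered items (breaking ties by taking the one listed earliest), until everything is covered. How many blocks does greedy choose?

4

Greedy: pick S1 (covers 4 new) → pick S3 (covers 3 new) → pick S2 (covers 1 new) → pick S5 (covers 1 new). Total picks: 4.
(The true minimum cover uses only 3 blocks, so greedy is not optimal here.)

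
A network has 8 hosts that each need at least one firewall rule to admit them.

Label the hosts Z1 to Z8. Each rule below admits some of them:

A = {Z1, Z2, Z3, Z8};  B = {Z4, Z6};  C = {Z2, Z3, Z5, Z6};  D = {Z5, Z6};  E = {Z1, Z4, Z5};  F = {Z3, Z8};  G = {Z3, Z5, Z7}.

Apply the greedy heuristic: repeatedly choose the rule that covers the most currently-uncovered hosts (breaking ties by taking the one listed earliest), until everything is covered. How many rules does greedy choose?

3

Greedy: pick A (covers 4 new) → pick B (covers 2 new) → pick G (covers 2 new). Total picks: 3.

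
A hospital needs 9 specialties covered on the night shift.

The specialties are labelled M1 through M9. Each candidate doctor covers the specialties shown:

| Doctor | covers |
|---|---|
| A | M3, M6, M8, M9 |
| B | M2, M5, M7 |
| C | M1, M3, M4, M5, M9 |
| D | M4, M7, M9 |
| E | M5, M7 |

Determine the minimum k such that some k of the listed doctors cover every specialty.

Take {A, B, C}. Their union is {M1, M2, M3, M4, M5, M6, M7, M8, M9}, which is all 9 specialties.
Only C contains M1, so C is forced; the remaining 4 specialties need at least 2 more doctors (each remaining doctor adds at most 2) — so at least 3 doctors are needed, and 3 is optimal.

3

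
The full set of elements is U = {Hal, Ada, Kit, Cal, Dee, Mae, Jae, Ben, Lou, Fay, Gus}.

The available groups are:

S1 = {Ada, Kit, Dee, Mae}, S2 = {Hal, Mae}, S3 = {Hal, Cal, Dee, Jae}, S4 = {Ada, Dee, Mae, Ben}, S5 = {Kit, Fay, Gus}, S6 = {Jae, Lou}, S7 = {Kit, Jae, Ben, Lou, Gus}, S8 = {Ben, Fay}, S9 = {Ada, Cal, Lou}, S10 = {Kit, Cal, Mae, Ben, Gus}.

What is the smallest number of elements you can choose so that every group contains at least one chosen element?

4

The 4 elements {Hal, Mae, Lou, Fay} hit every group.
No choice of 3 elements meets every group, so 4 is the minimum.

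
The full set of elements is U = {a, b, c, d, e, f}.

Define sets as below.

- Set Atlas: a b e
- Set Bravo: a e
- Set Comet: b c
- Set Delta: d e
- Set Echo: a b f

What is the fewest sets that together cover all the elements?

3

Take {Comet, Delta, Echo}. Their union is {a, b, c, d, e, f}, which is all 6 elements.
Only Comet contains c, so Comet is forced; the remaining 4 elements need at least 2 more sets (each remaining set adds at most 2) — so at least 3 sets are needed, and 3 is optimal.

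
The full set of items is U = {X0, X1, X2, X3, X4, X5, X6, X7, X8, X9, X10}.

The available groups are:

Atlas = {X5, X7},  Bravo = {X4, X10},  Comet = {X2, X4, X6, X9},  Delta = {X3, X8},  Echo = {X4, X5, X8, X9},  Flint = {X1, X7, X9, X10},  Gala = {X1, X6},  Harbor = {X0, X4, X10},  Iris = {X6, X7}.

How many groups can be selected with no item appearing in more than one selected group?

Atlas, Delta, Gala, Harbor are pairwise disjoint (Atlas={X5,X7}; Delta={X3,X8}; Gala={X1,X6}; Harbor={X0,X4,X10}).
Every remaining group overlaps one of these, and no 5 of the listed groups are pairwise disjoint, so 4 is the maximum.

4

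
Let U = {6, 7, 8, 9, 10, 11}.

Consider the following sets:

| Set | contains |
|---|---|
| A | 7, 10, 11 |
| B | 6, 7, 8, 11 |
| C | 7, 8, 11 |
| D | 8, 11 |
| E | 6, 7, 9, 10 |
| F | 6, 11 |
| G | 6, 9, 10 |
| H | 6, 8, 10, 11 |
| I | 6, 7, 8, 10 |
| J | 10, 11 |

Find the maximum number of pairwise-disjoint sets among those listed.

D, G are pairwise disjoint (D={8,11}; G={6,9,10}).
Every remaining set overlaps one of these, and no 3 of the listed sets are pairwise disjoint, so 2 is the maximum.

2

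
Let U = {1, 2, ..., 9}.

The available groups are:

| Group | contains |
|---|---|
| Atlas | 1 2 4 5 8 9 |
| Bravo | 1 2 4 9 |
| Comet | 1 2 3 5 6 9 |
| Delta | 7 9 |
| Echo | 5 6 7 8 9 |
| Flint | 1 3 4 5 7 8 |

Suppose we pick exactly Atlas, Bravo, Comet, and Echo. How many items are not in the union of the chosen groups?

Union of Atlas, Bravo, Comet, Echo = {1, 2, 3, 4, 5, 6, 7, 8, 9} — that's every item, so 0 are uncovered.

0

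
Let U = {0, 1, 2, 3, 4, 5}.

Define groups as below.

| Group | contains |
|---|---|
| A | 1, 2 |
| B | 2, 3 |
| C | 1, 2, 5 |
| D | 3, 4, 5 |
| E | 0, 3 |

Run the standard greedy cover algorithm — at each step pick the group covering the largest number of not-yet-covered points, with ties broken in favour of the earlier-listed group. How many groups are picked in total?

3

Greedy: pick C (covers 3 new) → pick D (covers 2 new) → pick E (covers 1 new). Total picks: 3.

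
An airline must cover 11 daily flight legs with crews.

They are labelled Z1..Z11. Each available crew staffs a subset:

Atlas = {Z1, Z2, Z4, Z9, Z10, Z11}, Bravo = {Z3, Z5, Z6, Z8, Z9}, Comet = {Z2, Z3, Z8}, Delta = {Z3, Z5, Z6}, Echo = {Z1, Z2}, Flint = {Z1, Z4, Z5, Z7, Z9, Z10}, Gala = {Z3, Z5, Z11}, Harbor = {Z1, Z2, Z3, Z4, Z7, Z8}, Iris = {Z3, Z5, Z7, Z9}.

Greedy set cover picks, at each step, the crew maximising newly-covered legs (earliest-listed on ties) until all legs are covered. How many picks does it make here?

Greedy: pick Atlas (covers 6 new) → pick Bravo (covers 4 new) → pick Flint (covers 1 new). Total picks: 3.

3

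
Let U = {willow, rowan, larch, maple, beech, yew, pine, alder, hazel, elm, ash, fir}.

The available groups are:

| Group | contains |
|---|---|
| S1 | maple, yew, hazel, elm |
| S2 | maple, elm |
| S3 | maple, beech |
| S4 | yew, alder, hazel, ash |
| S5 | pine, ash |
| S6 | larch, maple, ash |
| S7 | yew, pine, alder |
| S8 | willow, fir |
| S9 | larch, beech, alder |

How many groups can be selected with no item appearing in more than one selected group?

S2, S5, S8, S9 are pairwise disjoint (S2={maple,elm}; S5={pine,ash}; S8={willow,fir}; S9={larch,beech,alder}).
Every remaining group overlaps one of these, and no 5 of the listed groups are pairwise disjoint, so 4 is the maximum.

4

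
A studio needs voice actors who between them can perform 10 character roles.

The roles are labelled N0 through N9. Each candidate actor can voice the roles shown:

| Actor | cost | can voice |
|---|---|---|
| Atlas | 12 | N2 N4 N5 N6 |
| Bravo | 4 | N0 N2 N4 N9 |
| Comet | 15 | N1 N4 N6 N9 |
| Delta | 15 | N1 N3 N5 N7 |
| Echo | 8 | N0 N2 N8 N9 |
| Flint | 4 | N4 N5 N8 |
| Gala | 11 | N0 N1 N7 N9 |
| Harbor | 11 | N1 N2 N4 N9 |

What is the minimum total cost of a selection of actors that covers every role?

Atlas, Delta, Echo together cover every role (Atlas ∪ Delta ∪ Echo = {N0, N1, N2, N3, N4, N5, N6, N7, N8, N9}); total cost 12 + 15 + 8 = 35.
No covering selection has total cost below 35.

35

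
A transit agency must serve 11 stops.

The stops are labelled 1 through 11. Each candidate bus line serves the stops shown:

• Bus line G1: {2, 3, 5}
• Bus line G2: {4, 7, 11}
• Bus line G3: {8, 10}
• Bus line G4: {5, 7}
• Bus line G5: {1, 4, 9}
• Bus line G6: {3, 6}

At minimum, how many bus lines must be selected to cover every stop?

5

Take {G1, G2, G3, G5, G6}. Their union is {1, 2, 3, 4, 5, 6, 7, 8, 9, 10, 11}, which is all 11 stops.
No 4 of the 6 bus lines cover everything (all 15 combinations miss at least one stop), so 5 is optimal.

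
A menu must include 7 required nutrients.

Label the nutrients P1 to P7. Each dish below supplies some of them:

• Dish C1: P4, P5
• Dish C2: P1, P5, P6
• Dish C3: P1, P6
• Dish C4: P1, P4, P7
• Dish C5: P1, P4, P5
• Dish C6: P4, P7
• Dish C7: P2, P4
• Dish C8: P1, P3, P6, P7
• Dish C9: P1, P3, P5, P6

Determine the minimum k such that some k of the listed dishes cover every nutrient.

C6 and C7 and C9 together: C6 ∪ C7 ∪ C9 = {P1, P2, P3, P4, P5, P6, P7} — every nutrient is covered.
Only C7 contains P2, so C7 is forced; the remaining 5 nutrients need at least 2 more dishes (each remaining dish adds at most 4) — so at least 3 dishes are needed, and 3 is optimal.

3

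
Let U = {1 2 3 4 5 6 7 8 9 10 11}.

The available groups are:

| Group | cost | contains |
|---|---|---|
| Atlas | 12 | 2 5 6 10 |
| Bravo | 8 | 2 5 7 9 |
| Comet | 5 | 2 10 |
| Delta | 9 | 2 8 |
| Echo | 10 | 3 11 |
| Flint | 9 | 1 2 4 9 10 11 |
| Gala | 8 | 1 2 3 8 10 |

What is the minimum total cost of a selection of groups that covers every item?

Atlas, Bravo, Flint, Gala together cover every item (Atlas ∪ Bravo ∪ Flint ∪ Gala = {1, 2, 3, 4, 5, 6, 7, 8, 9, 10, 11}); total cost 12 + 8 + 9 + 8 = 37.
No covering selection has total cost below 37.

37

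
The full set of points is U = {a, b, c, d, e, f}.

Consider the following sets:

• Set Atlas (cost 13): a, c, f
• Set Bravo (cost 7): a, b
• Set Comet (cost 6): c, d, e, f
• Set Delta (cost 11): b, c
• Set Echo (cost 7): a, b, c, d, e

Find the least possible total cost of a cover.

Comet, Echo together cover every point (Comet ∪ Echo = {a, b, c, d, e, f}); total cost 6 + 7 = 13.
No covering selection has total cost below 13.

13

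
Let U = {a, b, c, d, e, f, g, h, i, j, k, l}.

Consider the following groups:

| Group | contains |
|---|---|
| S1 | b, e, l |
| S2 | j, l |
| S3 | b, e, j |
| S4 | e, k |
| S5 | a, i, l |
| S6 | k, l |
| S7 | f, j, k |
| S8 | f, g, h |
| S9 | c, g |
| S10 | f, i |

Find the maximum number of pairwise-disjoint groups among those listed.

S3, S6, S9, S10 are pairwise disjoint (S3={b,e,j}; S6={k,l}; S9={c,g}; S10={f,i}).
Every remaining group overlaps one of these, and no 5 of the listed groups are pairwise disjoint, so 4 is the maximum.

4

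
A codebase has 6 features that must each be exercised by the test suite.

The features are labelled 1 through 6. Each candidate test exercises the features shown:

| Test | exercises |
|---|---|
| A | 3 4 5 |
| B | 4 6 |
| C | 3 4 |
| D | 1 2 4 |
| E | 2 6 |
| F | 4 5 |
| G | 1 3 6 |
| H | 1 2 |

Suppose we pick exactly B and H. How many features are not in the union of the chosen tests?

Union of B, H = {1, 2, 4, 6}.
Not covered: 3, 5 — 2 features.

2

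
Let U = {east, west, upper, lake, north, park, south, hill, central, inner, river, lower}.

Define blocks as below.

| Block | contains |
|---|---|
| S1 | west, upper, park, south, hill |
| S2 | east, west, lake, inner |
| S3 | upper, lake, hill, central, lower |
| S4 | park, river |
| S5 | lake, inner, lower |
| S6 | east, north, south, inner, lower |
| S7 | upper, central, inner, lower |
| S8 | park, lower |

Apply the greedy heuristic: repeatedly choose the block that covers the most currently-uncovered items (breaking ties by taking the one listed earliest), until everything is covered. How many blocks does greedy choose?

Greedy: pick S1 (covers 5 new) → pick S6 (covers 4 new) → pick S3 (covers 2 new) → pick S4 (covers 1 new). Total picks: 4.

4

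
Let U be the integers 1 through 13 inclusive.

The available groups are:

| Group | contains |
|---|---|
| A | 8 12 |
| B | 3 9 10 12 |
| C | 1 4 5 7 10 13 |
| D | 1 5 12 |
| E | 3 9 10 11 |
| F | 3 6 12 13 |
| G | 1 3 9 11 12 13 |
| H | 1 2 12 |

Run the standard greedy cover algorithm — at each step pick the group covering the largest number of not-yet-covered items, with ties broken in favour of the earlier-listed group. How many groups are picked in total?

5

Greedy: pick C (covers 6 new) → pick G (covers 4 new) → pick A (covers 1 new) → pick F (covers 1 new) → pick H (covers 1 new). Total picks: 5.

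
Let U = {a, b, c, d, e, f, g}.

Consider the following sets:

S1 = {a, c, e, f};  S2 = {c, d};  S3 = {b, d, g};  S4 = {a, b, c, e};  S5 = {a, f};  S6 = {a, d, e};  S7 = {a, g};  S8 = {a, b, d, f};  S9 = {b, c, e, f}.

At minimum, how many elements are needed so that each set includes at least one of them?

3

Take H = {a, d, e}. Each listed set contains at least one of these, so H is a hitting set of size 3.
No choice of 2 elements meets every set, so 3 is the minimum.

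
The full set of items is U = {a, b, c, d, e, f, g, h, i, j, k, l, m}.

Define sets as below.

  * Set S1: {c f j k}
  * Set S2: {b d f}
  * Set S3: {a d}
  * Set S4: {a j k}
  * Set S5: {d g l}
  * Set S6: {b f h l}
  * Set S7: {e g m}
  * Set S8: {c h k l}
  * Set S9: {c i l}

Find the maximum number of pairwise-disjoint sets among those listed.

S2, S4, S7, S9 are pairwise disjoint (S2={b,d,f}; S4={a,j,k}; S7={e,g,m}; S9={c,i,l}).
Every remaining set overlaps one of these, and no 5 of the listed sets are pairwise disjoint, so 4 is the maximum.

4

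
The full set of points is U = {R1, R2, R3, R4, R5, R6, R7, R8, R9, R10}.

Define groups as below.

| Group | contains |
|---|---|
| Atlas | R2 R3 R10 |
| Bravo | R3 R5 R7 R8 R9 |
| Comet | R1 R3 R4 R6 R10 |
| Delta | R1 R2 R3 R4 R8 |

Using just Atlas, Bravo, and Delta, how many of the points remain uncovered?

Union of Atlas, Bravo, Delta = {R1, R2, R3, R4, R5, R7, R8, R9, R10}.
Not covered: R6 — 1 point.

1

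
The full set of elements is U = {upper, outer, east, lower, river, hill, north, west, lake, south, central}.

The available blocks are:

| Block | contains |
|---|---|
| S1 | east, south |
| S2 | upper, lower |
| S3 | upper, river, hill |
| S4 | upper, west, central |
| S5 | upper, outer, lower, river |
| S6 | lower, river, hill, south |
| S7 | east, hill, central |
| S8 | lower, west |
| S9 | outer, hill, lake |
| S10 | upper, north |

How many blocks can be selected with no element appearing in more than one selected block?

4

S1, S8, S9, S10 are pairwise disjoint (S1={east,south}; S8={lower,west}; S9={outer,hill,lake}; S10={upper,north}).
Every remaining block overlaps one of these, and no 5 of the listed blocks are pairwise disjoint, so 4 is the maximum.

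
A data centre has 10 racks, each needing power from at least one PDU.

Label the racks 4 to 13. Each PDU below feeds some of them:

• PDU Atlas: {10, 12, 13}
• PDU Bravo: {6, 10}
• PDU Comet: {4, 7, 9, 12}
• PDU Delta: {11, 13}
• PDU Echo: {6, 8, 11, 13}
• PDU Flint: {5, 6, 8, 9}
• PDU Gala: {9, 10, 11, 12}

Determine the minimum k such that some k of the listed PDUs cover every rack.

4

Take {Bravo, Comet, Echo, Flint}. Their union is {4, 5, 6, 7, 8, 9, 10, 11, 12, 13}, which is all 10 racks.
No 3 of the 7 PDUs cover everything (all 35 combinations miss at least one rack), so 4 is optimal.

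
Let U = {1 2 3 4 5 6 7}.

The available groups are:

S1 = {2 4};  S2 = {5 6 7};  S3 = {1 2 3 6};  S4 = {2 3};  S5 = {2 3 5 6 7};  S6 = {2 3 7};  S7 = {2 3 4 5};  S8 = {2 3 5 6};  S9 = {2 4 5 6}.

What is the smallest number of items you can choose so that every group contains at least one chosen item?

2

H = {2, 6} meets every group (each contains at least one member of H), and |H| = 2.
The groups S2, S4 are pairwise disjoint, so any hitting set needs a separate item for each — at least 2. Hence 2 is optimal.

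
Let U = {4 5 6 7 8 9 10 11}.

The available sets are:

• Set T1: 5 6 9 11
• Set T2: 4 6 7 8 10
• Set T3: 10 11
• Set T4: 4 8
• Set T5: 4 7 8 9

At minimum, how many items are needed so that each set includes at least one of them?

2

H = {8, 11} meets every set (each contains at least one member of H), and |H| = 2.
The sets T3, T4 are pairwise disjoint, so any hitting set needs a separate item for each — at least 2. Hence 2 is optimal.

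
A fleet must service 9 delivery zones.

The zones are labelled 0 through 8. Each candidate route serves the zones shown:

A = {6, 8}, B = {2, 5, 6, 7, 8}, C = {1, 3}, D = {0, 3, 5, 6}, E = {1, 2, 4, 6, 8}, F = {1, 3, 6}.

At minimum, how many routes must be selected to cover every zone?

B and D and E together: B ∪ D ∪ E = {0, 1, 2, 3, 4, 5, 6, 7, 8} — every zone is covered.
Only D contains 0, so D is forced; the remaining 5 zones need at least 2 more routes (each remaining route adds at most 4) — so at least 3 routes are needed, and 3 is optimal.

3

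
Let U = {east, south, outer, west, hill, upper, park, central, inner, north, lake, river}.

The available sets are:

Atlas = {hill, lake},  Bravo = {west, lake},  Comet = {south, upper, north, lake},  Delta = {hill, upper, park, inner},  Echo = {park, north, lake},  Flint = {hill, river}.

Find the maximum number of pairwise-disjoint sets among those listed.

Bravo, Delta are pairwise disjoint (Bravo={west,lake}; Delta={hill,upper,park,inner}).
Every remaining set overlaps one of these, and no 3 of the listed sets are pairwise disjoint, so 2 is the maximum.

2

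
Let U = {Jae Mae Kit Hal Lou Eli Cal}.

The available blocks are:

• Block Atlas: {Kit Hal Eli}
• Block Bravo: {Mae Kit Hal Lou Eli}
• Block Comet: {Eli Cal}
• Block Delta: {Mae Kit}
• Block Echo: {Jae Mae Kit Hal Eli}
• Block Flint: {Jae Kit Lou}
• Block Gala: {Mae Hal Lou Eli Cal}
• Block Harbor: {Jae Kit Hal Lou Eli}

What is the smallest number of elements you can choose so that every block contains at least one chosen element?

The 2 elements {Kit, Cal} hit every block.
The blocks Comet, Delta are pairwise disjoint, so any hitting set needs a separate element for each — at least 2. Hence 2 is optimal.

2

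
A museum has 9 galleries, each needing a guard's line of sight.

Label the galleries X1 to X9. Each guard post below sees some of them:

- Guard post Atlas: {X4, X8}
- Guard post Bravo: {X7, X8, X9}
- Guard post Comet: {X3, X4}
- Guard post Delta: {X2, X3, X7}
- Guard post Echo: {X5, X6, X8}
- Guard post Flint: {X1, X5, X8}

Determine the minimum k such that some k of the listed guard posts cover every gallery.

5

Take {Bravo, Comet, Delta, Echo, Flint}. Their union is {X1, X2, X3, X4, X5, X6, X7, X8, X9}, which is all 9 galleries.
No 4 of the 6 guard posts cover everything (all 15 combinations miss at least one gallery), so 5 is optimal.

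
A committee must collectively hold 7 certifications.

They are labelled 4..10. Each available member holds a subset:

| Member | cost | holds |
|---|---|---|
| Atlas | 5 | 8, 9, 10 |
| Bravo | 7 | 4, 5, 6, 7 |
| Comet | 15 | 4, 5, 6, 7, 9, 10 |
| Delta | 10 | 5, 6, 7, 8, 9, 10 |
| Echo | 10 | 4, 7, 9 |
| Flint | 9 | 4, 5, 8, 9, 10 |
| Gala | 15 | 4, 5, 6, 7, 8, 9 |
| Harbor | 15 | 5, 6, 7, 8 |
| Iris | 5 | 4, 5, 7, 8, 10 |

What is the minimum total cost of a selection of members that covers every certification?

Atlas, Bravo together cover every certification (Atlas ∪ Bravo = {4, 5, 6, 7, 8, 9, 10}); total cost 5 + 7 = 12.
The greedy pick Iris, Atlas, Bravo costs 17; no covering selection beats 12.

12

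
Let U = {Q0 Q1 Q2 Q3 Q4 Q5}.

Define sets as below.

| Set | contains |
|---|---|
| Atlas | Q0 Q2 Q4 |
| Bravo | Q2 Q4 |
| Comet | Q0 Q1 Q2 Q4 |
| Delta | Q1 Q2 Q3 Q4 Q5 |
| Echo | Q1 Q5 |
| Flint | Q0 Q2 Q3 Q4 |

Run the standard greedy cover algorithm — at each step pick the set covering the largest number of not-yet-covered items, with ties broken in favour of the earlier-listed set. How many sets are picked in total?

2

Greedy: pick Delta (covers 5 new) → pick Atlas (covers 1 new). Total picks: 2.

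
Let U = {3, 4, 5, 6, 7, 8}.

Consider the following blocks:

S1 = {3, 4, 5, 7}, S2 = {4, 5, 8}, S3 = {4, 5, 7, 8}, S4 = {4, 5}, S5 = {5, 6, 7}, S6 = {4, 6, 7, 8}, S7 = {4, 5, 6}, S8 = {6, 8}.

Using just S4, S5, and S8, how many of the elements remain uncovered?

Union of S4, S5, S8 = {4, 5, 6, 7, 8}.
Not covered: 3 — 1 element.

1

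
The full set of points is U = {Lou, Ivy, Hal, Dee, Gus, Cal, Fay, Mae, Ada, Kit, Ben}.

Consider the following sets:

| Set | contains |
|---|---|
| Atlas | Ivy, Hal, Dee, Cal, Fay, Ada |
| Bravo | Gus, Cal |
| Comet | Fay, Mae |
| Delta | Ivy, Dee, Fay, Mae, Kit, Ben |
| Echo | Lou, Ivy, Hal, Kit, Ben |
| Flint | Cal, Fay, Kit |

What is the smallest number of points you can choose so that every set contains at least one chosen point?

H = {Lou, Cal, Fay} meets every set (each contains at least one member of H), and |H| = 3.
The sets Bravo, Comet, Echo are pairwise disjoint, so any hitting set needs a separate point for each — at least 3. Hence 3 is optimal.

3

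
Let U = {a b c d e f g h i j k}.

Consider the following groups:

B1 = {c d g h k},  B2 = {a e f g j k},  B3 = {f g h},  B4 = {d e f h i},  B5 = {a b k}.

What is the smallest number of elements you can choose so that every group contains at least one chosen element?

Take T = {h, k}. Each listed group contains at least one of these, so T is a hitting set of size 2.
The groups B4, B5 are pairwise disjoint, so any hitting set needs a separate element for each — at least 2. Hence 2 is optimal.

2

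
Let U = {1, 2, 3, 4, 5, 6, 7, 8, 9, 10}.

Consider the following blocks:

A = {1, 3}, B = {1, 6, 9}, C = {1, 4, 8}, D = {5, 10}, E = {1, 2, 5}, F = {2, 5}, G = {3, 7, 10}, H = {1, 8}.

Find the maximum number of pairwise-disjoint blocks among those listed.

3

B, F, G are pairwise disjoint (B={1,6,9}; F={2,5}; G={3,7,10}).
Every remaining block overlaps one of these, and no 4 of the listed blocks are pairwise disjoint, so 3 is the maximum.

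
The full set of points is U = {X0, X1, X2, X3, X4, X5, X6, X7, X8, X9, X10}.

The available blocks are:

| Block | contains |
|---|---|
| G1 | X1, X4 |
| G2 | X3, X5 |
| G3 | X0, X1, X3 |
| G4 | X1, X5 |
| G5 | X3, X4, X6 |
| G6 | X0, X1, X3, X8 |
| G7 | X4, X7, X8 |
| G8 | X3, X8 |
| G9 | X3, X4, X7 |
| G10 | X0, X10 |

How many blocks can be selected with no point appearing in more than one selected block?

G2, G7, G10 are pairwise disjoint (G2={X3,X5}; G7={X4,X7,X8}; G10={X0,X10}).
Every remaining block overlaps one of these, and no 4 of the listed blocks are pairwise disjoint, so 3 is the maximum.

3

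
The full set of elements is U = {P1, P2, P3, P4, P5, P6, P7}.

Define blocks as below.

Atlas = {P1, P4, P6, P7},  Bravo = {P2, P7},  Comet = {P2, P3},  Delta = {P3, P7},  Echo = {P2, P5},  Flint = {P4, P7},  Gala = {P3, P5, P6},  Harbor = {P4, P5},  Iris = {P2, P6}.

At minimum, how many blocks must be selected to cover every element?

3

Take {Atlas, Comet, Harbor}. Their union is {P1, P2, P3, P4, P5, P6, P7}, which is all 7 elements.
Only Atlas contains P1, so Atlas is forced; the remaining 3 elements need at least 2 more blocks (each remaining block adds at most 2) — so at least 3 blocks are needed, and 3 is optimal.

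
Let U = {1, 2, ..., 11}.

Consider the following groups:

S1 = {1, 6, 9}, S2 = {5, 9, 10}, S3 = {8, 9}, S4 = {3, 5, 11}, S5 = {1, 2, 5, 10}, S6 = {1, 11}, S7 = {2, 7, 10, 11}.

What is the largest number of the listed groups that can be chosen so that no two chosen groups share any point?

2

S3, S5 are pairwise disjoint (S3={8,9}; S5={1,2,5,10}).
Every remaining group overlaps one of these, and no 3 of the listed groups are pairwise disjoint, so 2 is the maximum.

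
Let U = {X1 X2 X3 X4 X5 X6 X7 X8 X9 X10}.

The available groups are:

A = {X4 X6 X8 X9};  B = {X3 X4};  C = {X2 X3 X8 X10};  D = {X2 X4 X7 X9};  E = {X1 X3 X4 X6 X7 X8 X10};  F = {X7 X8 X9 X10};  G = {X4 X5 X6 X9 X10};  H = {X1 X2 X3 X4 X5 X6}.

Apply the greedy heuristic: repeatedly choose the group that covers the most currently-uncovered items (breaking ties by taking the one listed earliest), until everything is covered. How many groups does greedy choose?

3

Greedy: pick E (covers 7 new) → pick D (covers 2 new) → pick G (covers 1 new). Total picks: 3.
(The true minimum cover uses only 2 groups, so greedy is not optimal here.)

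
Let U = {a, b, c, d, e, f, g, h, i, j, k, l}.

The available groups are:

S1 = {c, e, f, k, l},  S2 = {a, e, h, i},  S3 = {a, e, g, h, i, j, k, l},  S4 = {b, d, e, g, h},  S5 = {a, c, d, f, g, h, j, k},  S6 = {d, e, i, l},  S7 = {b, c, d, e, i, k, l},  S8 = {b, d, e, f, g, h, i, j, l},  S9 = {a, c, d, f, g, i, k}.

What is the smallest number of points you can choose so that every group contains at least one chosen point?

T = {e, k} meets every group (each contains at least one member of T), and |T| = 2.
No single point lies in every group, so at least 2 are needed and 2 is optimal.

2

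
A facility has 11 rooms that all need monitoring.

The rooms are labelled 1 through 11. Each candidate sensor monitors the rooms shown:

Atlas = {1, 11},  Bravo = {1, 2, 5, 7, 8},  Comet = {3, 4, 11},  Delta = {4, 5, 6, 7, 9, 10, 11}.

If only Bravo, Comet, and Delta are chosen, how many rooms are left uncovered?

0

Union of Bravo, Comet, Delta = {1, 2, 3, 4, 5, 6, 7, 8, 9, 10, 11} — that's every room, so 0 are uncovered.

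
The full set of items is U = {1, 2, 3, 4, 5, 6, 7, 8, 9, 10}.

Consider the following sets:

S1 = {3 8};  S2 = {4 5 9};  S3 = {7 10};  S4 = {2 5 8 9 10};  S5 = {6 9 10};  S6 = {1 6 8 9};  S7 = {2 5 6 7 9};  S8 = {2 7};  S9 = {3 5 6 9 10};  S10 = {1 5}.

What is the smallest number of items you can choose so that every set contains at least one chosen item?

Take H = {2, 5, 8, 10}. Each listed set contains at least one of these, so H is a hitting set of size 4.
The sets S1, S5, S8, S10 are pairwise disjoint, so any hitting set needs a separate item for each — at least 4. Hence 4 is optimal.

4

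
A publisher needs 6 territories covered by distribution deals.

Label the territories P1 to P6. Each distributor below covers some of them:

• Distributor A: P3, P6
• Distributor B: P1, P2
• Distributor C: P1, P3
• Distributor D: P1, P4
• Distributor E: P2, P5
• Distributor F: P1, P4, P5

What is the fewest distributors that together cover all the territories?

3

A and E and F together: A ∪ E ∪ F = {P1, P2, P3, P4, P5, P6} — every territory is covered.
Only A contains P6, so A is forced; the remaining 4 territories need at least 2 more distributors (each remaining distributor adds at most 3) — so at least 3 distributors are needed, and 3 is optimal.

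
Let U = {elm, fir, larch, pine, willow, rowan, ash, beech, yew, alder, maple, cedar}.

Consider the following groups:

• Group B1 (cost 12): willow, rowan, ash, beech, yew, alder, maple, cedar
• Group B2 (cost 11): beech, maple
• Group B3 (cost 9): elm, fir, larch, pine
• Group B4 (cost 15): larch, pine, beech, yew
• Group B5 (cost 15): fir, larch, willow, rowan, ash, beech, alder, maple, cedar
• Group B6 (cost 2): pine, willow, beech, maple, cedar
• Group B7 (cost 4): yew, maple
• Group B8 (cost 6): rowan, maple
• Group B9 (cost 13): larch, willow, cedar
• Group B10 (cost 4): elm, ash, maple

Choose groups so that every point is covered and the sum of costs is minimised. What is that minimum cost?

21

B1, B3 together cover every point (B1 ∪ B3 = {elm, fir, larch, pine, willow, rowan, ash, beech, yew, alder, maple, cedar}); total cost 12 + 9 = 21.
The greedy pick B6, B10, B5, B7 costs 25; no covering selection beats 21.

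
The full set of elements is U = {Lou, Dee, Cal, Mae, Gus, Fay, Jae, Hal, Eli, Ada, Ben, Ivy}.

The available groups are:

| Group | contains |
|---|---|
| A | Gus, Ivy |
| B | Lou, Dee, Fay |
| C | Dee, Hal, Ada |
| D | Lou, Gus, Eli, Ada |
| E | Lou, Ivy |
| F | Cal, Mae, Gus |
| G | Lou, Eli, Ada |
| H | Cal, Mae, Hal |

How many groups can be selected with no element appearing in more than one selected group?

A, G, H are pairwise disjoint (A={Gus,Ivy}; G={Lou,Eli,Ada}; H={Cal,Mae,Hal}).
Every remaining group overlaps one of these, and no 4 of the listed groups are pairwise disjoint, so 3 is the maximum.

3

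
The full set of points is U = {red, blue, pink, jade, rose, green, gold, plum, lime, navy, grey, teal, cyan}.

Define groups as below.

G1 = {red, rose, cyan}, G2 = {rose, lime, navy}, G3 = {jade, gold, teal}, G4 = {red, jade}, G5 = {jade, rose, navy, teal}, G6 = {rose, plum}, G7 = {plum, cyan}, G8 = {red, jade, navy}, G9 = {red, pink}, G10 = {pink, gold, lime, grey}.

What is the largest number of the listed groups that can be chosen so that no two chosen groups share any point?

4

G2, G3, G7, G9 are pairwise disjoint (G2={rose,lime,navy}; G3={jade,gold,teal}; G7={plum,cyan}; G9={red,pink}).
Every remaining group overlaps one of these, and no 5 of the listed groups are pairwise disjoint, so 4 is the maximum.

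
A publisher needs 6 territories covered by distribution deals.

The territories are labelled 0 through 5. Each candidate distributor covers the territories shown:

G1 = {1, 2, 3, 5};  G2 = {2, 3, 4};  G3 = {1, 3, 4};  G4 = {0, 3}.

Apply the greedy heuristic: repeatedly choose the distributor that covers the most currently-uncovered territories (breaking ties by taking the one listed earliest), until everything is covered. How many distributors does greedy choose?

Greedy: pick G1 (covers 4 new) → pick G2 (covers 1 new) → pick G4 (covers 1 new). Total picks: 3.

3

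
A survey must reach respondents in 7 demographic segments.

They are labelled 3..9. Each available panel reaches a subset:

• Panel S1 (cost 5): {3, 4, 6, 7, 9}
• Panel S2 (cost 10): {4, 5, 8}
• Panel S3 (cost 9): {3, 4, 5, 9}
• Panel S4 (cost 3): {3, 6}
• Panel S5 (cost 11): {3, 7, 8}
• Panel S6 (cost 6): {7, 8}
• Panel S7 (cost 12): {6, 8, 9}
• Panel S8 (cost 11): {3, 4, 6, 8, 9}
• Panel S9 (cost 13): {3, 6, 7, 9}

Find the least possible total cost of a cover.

S1, S2 together cover every segment (S1 ∪ S2 = {3, 4, 5, 6, 7, 8, 9}); total cost 5 + 10 = 15.
No covering selection has total cost below 15.

15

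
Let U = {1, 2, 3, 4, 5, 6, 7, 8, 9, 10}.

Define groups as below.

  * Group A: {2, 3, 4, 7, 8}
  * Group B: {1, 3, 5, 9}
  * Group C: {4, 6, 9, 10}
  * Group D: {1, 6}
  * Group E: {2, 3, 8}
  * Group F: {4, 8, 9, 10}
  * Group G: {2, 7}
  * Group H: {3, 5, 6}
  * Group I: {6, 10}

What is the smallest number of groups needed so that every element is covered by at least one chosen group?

3

A and B and C together: A ∪ B ∪ C = {1, 2, 3, 4, 5, 6, 7, 8, 9, 10} — every element is covered.
No 2 of the 9 groups cover everything (all 36 combinations miss at least one element), so 3 is optimal.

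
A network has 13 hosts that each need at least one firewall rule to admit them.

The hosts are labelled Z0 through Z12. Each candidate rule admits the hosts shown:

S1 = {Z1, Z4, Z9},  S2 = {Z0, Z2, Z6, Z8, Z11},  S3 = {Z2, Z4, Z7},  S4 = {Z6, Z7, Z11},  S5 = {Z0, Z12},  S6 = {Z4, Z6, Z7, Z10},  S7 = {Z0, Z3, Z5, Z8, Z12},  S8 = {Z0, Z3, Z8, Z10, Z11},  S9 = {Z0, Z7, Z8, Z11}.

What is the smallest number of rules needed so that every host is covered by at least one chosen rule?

S1 and S2 and S6 and S7 together: S1 ∪ S2 ∪ S6 ∪ S7 = {Z0, Z1, Z2, Z3, Z4, Z5, Z6, Z7, Z8, Z9, Z10, Z11, Z12} — every host is covered.
No 3 of the 9 rules cover everything (all 84 combinations miss at least one host), so 4 is optimal.

4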